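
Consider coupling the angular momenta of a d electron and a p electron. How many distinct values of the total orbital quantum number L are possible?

L runs from |2 − 1| = 1 to 2 + 1 = 3.
So L can be 1, 2, 3.
That is 3 values.

3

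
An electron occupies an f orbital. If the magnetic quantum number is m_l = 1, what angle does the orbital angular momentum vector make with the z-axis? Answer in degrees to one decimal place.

For an f orbital, l = 3.
|L| = ℏ√(l(l+1)) = 2√3 ℏ.
L_z = m_l ℏ = 1ℏ.
cos θ = L_z/|L| = 1/√12, so θ ≈ 73.2°.

θ ≈ 73.2°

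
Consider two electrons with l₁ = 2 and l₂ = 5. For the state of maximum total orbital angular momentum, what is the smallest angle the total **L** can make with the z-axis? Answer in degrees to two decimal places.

θ_min ≈ 20.70°

L runs from |2 − 5| = 3 to 2 + 5 = 7.
So L can be 3, 4, 5, 6, 7.
The maximum is L = 7, with |L_tot| = ℏ√(7·8) = 2√14 ℏ.
The minimum angle with z is arccos(7/√56) ≈ 20.70°.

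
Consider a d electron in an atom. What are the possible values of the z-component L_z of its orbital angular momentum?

A d state has l = 2.
L_z = m_l ℏ with m_l ranging from −l to +l in integer steps.
For l = 2: m_l ∈ {-2, -1, 0, 1, 2}.

L_z ∈ {−2ℏ, −ℏ, 0, ℏ, 2ℏ}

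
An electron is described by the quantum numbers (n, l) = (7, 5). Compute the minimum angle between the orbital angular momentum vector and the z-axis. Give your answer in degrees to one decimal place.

θ_min ≈ 24.1°

|L|² = l(l+1)ℏ² = 30ℏ², so |L| = √30 ℏ.
The smallest angle corresponds to the largest L_z, i.e. m_l = l = 5, giving L_z = 5ℏ.
cos θ_min = 5/√30, so θ_min ≈ 24.1°.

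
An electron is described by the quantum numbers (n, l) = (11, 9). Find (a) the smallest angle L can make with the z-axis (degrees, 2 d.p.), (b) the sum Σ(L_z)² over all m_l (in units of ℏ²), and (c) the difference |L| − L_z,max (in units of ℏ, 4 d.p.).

θ_min ≈ 18.43°; Σ(L_z)² = 570 ℏ²; |L|−L_z,max ≈ 0.4868ℏ

cos θ_min = 9/√90, so θ_min ≈ 18.43°.
Σ m_l² = 570, so Σ(L_z)² = 570 ℏ².
|L| − L_z,max = (3√10 − 9)ℏ ≈ 0.4868ℏ.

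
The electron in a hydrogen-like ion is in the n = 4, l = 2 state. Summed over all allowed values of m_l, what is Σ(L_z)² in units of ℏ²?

Σ(L_z)² = 10 ℏ²

m_l runs from −2 to 2, i.e. {-2, -1, 0, 1, 2}.
Σ m_l² = 2·(1 + 4) = 10.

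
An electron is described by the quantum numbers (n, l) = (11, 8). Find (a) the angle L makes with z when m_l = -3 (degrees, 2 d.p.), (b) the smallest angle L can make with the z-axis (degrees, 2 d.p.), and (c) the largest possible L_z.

θ(m_l=-3) ≈ 110.70°; θ_min ≈ 19.47°; L_z,max = 8ℏ

For m_l = -3: cos θ = -3/√72, θ ≈ 110.70°.
cos θ_min = 8/√72, so θ_min ≈ 19.47°.
L_z,max = lℏ = 8ℏ.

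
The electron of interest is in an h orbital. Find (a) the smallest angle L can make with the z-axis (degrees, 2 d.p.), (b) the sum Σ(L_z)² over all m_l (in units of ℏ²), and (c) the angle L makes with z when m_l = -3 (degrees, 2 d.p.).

θ_min ≈ 24.09°; Σ(L_z)² = 110 ℏ²; θ(m_l=-3) ≈ 123.21°

An h state has l = 5.
cos θ_min = 5/√30, so θ_min ≈ 24.09°.
Σ m_l² = 110, so Σ(L_z)² = 110 ℏ².
For m_l = -3: cos θ = -3/√30, θ ≈ 123.21°.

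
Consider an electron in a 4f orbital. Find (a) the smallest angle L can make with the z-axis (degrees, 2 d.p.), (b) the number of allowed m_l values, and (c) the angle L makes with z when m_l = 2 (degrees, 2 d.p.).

θ_min ≈ 30.00°; 7 values; θ(m_l=2) ≈ 54.74°

The 4f subshell has l = 3.
cos θ_min = 3/√12, so θ_min ≈ 30.00°.
There are 2l+1 = 7 values of m_l.
For m_l = 2: cos θ = 2/√12, θ ≈ 54.74°.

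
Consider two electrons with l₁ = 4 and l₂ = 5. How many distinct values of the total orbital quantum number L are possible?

9

Angular momentum addition gives L = |l₁ − l₂|, …, l₁ + l₂.
L ∈ {1, 2, 3, 4, 5, 6, 7, 8, 9}.
That is 9 values.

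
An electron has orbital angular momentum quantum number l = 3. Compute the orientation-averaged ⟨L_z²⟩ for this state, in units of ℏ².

⟨L_z²⟩ = 4 ℏ²

The allowed m_l values are -3, -2, -1, 0, 1, 2, 3.
⟨L_z²⟩ = ℏ²·(Σ m_l²)/(2l+1) = ℏ²·28/7 = 4ℏ².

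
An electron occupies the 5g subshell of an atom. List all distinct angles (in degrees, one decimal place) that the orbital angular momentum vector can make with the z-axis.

θ ∈ {26.6°, 47.9°, 63.4°, 77.1°, 90.0°, 102.9°, 116.6°, 132.1°, 153.4°}

The 5g subshell has l = 4.
|L| = √(l(l+1)) ℏ = 2√5 ℏ.
cos θ = m_l/√20 for each m_l ∈ {-4, -3, -2, -1, 0, 1, 2, 3, 4}.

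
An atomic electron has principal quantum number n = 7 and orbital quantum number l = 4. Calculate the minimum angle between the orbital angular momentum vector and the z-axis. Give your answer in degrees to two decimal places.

|L| = √(l(l+1)) ℏ = 2√5 ℏ.
The smallest angle corresponds to the largest L_z, i.e. m_l = l = 4, giving L_z = 4ℏ.
cos θ_min = 4/√20, so θ_min ≈ 26.57°.

θ_min ≈ 26.57°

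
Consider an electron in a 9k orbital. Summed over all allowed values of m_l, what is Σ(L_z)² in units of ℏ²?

The 9k subshell has l = 7.
The allowed m_l values are -7, -6, -5, -4, -3, -2, -1, 0, 1, 2, 3, 4, 5, 6, 7.
Σ m_l² = l(l+1)(2l+1)/3 = 7·8·15/3 = 280.

Σ(L_z)² = 280 ℏ²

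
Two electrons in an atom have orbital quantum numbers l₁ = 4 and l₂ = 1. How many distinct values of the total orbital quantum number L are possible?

L runs from |4 − 1| = 3 to 4 + 1 = 5.
L ∈ {3, 4, 5}.
That is 3 values.

3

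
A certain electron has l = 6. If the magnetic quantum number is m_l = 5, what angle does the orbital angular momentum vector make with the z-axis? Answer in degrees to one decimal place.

θ ≈ 39.5°

|L|² = l(l+1)ℏ² = 42ℏ², so |L| = √42 ℏ.
L_z = m_l ℏ = 5ℏ.
cos θ = L_z/|L| = 5/√42, so θ ≈ 39.5°.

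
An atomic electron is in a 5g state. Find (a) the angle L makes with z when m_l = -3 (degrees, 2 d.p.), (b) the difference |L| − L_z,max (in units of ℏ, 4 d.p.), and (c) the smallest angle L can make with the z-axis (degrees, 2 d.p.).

For 5g, l = 4.
For m_l = -3: cos θ = -3/√20, θ ≈ 132.13°.
|L| − L_z,max = (2√5 − 4)ℏ ≈ 0.4721ℏ.
cos θ_min = 4/√20, so θ_min ≈ 26.57°.

θ(m_l=-3) ≈ 132.13°; |L|−L_z,max ≈ 0.4721ℏ; θ_min ≈ 26.57°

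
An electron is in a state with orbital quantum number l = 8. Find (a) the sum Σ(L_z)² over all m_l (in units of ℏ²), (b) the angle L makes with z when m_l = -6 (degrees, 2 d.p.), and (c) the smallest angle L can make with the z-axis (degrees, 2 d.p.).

Σ(L_z)² = 408 ℏ²; θ(m_l=-6) ≈ 135.00°; θ_min ≈ 19.47°

Σ m_l² = 408, so Σ(L_z)² = 408 ℏ².
For m_l = -6: cos θ = -6/√72, θ ≈ 135.00°.
cos θ_min = 8/√72, so θ_min ≈ 19.47°.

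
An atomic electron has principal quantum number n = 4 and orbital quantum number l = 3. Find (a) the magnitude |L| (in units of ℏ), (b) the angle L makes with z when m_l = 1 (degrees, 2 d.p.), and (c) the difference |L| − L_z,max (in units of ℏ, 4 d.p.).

|L| = 2√3 ℏ ≈ 3.464ℏ; θ(m_l=1) ≈ 73.22°; |L|−L_z,max ≈ 0.4641ℏ

|L| = ℏ√(3·4) = 2√3 ℏ ≈ 3.464ℏ.
For m_l = 1: cos θ = 1/√12, θ ≈ 73.22°.
|L| − L_z,max = (2√3 − 3)ℏ ≈ 0.4641ℏ.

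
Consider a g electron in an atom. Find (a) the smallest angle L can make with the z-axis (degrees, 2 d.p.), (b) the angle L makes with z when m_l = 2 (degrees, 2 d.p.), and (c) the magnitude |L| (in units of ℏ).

The letter g corresponds to l = 4.
cos θ_min = 4/√20, so θ_min ≈ 26.57°.
For m_l = 2: cos θ = 2/√20, θ ≈ 63.43°.
|L| = ℏ√(4·5) = 2√5 ℏ ≈ 4.472ℏ.

θ_min ≈ 26.57°; θ(m_l=2) ≈ 63.43°; |L| = 2√5 ℏ ≈ 4.472ℏ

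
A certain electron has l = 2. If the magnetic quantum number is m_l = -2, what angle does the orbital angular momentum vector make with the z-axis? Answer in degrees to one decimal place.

|L| = ℏ√(l(l+1)) = √6 ℏ.
L_z = m_l ℏ = −2ℏ.
cos θ = L_z/|L| = -2/√6, so θ ≈ 144.7°.

θ ≈ 144.7°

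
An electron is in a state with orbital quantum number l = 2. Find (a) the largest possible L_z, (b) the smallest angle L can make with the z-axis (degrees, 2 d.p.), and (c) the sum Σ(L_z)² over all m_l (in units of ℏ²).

L_z,max = lℏ = 2ℏ.
cos θ_min = 2/√6, so θ_min ≈ 35.26°.
Σ m_l² = 10, so Σ(L_z)² = 10 ℏ².

L_z,max = 2ℏ; θ_min ≈ 35.26°; Σ(L_z)² = 10 ℏ²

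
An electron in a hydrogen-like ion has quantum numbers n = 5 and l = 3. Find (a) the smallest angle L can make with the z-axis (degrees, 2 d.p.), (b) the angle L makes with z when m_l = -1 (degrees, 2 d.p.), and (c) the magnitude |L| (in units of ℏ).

cos θ_min = 3/√12, so θ_min ≈ 30.00°.
For m_l = -1: cos θ = -1/√12, θ ≈ 106.78°.
|L| = ℏ√(3·4) = 2√3 ℏ ≈ 3.464ℏ.

θ_min ≈ 30.00°; θ(m_l=-1) ≈ 106.78°; |L| = 2√3 ℏ ≈ 3.464ℏ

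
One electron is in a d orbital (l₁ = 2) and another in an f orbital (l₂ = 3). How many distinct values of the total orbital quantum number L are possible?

5

The total orbital quantum number L ranges from |l₁ − l₂| to l₁ + l₂ in integer steps.
Allowed values: L = 1, 2, 3, 4, 5.
That is 5 values.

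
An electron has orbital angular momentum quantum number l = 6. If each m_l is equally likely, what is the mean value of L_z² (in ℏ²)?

⟨L_z²⟩ = 14 ℏ²

m_l ∈ {-6, -5, -4, -3, -2, -1, 0, 1, 2, 3, 4, 5, 6}.
⟨L_z²⟩ = ℏ²·l(l+1)/3 = 14ℏ².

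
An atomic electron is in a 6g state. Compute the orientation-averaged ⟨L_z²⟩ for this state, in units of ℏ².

⟨L_z²⟩ = 6.667 ℏ²

For 6g, l = 4.
m_l ∈ {-4, -3, -2, -1, 0, 1, 2, 3, 4}.
⟨L_z²⟩ = ℏ²·l(l+1)/3 = 6.667ℏ².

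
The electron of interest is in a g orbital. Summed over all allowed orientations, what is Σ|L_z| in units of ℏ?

Σ|L_z| = 20 ℏ

For a g orbital, l = 4.
The allowed m_l values are -4, -3, -2, -1, 0, 1, 2, 3, 4.
Σ|m_l| = l(l+1) = 20.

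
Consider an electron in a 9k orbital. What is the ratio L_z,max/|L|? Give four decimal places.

L_z,max/|L| = 0.9354

The 9k subshell has l = 7.
|L| = 2√14 ℏ ≈ 7.4833ℏ, while L_z,max = lℏ = 7ℏ.
L_z,max/|L| = 7/√56 = 0.9354.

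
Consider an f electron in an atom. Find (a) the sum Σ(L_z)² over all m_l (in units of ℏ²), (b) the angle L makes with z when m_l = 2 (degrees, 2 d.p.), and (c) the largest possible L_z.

Σ(L_z)² = 28 ℏ²; θ(m_l=2) ≈ 54.74°; L_z,max = 3ℏ

F corresponds to l = 3.
Σ m_l² = 28, so Σ(L_z)² = 28 ℏ².
For m_l = 2: cos θ = 2/√12, θ ≈ 54.74°.
L_z,max = lℏ = 3ℏ.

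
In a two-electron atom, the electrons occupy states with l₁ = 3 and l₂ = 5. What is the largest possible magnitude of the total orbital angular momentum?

Angular momentum addition gives L = |l₁ − l₂|, …, l₁ + l₂.
L ∈ {2, 3, 4, 5, 6, 7, 8}.
The largest magnitude corresponds to L = 8: |L_tot| = ℏ√(8·9) = 6√2 ℏ.

|L_tot|_max = 6√2 ℏ ≈ 8.485ℏ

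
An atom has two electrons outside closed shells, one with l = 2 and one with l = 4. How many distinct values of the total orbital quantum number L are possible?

The total orbital quantum number L ranges from |l₁ − l₂| to l₁ + l₂ in integer steps.
L ∈ {2, 3, 4, 5, 6}.
That is 5 values.

5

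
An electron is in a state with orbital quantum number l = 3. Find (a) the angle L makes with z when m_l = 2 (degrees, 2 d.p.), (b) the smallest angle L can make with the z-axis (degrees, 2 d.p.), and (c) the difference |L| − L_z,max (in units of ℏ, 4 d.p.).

θ(m_l=2) ≈ 54.74°; θ_min ≈ 30.00°; |L|−L_z,max ≈ 0.4641ℏ

For m_l = 2: cos θ = 2/√12, θ ≈ 54.74°.
cos θ_min = 3/√12, so θ_min ≈ 30.00°.
|L| − L_z,max = (2√3 − 3)ℏ ≈ 0.4641ℏ.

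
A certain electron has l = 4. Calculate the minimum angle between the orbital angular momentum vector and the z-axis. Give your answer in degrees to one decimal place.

θ_min ≈ 26.6°

|L| = √(l(l+1)) ℏ = 2√5 ℏ.
The smallest angle corresponds to the largest L_z, i.e. m_l = l = 4, giving L_z = 4ℏ.
cos θ_min = 4/√20, so θ_min ≈ 26.6°.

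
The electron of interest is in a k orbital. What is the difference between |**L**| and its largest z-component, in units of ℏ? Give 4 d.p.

The letter k corresponds to l = 7.
|L| = 2√14 ℏ ≈ 7.4833ℏ, while L_z,max = lℏ = 7ℏ.
The difference is (2√14 − 7)ℏ ≈ 0.4833ℏ.

|L| − L_z,max ≈ 0.4833ℏ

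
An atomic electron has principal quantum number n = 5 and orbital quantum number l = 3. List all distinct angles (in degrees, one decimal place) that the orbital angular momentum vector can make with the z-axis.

|L| = ℏ√(l(l+1)) = 2√3 ℏ.
cos θ = m_l/√12 for each m_l ∈ {-3, -2, -1, 0, 1, 2, 3}.

θ ∈ {30.0°, 54.7°, 73.2°, 90.0°, 106.8°, 125.3°, 150.0°}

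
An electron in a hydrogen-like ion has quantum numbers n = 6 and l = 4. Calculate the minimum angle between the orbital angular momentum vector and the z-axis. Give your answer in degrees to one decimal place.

θ_min ≈ 26.6°

|L|² = l(l+1)ℏ² = 20ℏ², so |L| = 2√5 ℏ.
The smallest angle corresponds to the largest L_z, i.e. m_l = l = 4, giving L_z = 4ℏ.
cos θ_min = 4/√20, so θ_min ≈ 26.6°.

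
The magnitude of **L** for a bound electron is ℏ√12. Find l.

l = 3

Since |L|² = l(l+1)ℏ², l(l+1) = 12.
The positive root is l = 3.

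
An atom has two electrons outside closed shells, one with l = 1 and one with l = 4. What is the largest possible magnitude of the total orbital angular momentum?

L runs from |1 − 4| = 3 to 1 + 4 = 5.
L ∈ {3, 4, 5}.
The largest magnitude corresponds to L = 5: |L_tot| = ℏ√(5·6) = √30 ℏ.

|L_tot|_max = √30 ℏ ≈ 5.477ℏ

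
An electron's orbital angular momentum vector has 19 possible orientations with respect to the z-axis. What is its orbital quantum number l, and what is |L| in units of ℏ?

19 = 2l + 1, so l = (19−1)/2 = 9.
|L| = ℏ√(l(l+1)) = ℏ√(9·10) = 3√10 ℏ.

l = 9, |L| = 3√10 ℏ ≈ 9.487ℏ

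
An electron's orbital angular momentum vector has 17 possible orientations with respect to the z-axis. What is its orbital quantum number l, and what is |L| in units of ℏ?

l = 8, |L| = 6√2 ℏ ≈ 8.485ℏ

2l + 1 = 17 ⇒ l = 8.
Then |L| = √(l(l+1)) ℏ = 6√2 ℏ.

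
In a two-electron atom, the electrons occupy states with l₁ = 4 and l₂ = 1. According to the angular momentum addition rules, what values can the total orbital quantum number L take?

The total orbital quantum number L ranges from |l₁ − l₂| to l₁ + l₂ in integer steps.
So L can be 3, 4, 5.

L = 3, 4, 5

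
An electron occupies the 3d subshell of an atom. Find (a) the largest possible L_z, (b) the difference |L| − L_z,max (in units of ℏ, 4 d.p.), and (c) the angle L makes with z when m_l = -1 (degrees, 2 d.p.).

L_z,max = 2ℏ; |L|−L_z,max ≈ 0.4495ℏ; θ(m_l=-1) ≈ 114.09°

The 3d subshell has l = 2.
L_z,max = lℏ = 2ℏ.
|L| − L_z,max = (√6 − 2)ℏ ≈ 0.4495ℏ.
For m_l = -1: cos θ = -1/√6, θ ≈ 114.09°.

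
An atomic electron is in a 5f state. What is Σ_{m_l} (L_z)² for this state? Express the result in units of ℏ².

For 5f, l = 3.
m_l runs from −3 to 3, i.e. {-3, -2, -1, 0, 1, 2, 3}.
Σ m_l² = l(l+1)(2l+1)/3 = 3·4·7/3 = 28.

Σ(L_z)² = 28 ℏ²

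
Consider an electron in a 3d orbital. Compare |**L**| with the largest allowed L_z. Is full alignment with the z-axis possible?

For 3d, l = 2.
|L| = √6 ℏ ≈ 2.4495ℏ, while L_z,max = lℏ = 2ℏ.
Since |L| > L_z,max, the vector can never point exactly along z; the closest it comes is θ_min = arccos(2/√6) ≈ 35.3°.

No: L_z,max = 2ℏ < |L| = √6 ℏ ≈ 2.449ℏ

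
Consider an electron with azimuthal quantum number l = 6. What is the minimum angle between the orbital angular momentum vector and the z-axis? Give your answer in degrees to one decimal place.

|L| = ℏ√(l(l+1)) = √42 ℏ.
The smallest angle corresponds to the largest L_z, i.e. m_l = l = 6, giving L_z = 6ℏ.
cos θ_min = 6/√42, so θ_min ≈ 22.2°.

θ_min ≈ 22.2°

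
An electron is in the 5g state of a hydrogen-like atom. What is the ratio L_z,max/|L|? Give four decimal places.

L_z,max/|L| = 0.8944

The 5g subshell has l = 4.
|L| = 2√5 ℏ ≈ 4.4721ℏ, while L_z,max = lℏ = 4ℏ.
L_z,max/|L| = 4/√20 = 0.8944.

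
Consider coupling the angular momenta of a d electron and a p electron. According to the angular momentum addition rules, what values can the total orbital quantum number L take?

The total orbital quantum number L ranges from |l₁ − l₂| to l₁ + l₂ in integer steps.
Allowed values: L = 1, 2, 3.

L = 1, 2, 3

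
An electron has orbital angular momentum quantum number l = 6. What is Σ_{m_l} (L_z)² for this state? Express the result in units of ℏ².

m_l ∈ {-6, -5, -4, -3, -2, -1, 0, 1, 2, 3, 4, 5, 6}.
Σ m_l² = 2·(1 + 4 + 9 + 16 + 25 + 36) = 182.

Σ(L_z)² = 182 ℏ²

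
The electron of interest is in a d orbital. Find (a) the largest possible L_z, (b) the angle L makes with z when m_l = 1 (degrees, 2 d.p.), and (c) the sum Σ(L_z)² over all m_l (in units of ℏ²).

L_z,max = 2ℏ; θ(m_l=1) ≈ 65.91°; Σ(L_z)² = 10 ℏ²

D corresponds to l = 2.
L_z,max = lℏ = 2ℏ.
For m_l = 1: cos θ = 1/√6, θ ≈ 65.91°.
Σ m_l² = 10, so Σ(L_z)² = 10 ℏ².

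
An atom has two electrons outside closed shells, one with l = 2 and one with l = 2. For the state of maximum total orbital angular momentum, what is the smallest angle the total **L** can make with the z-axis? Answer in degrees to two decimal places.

The total orbital quantum number L ranges from |l₁ − l₂| to l₁ + l₂ in integer steps.
L ∈ {0, 1, 2, 3, 4}.
The maximum is L = 4, with |L_tot| = ℏ√(4·5) = 2√5 ℏ.
The minimum angle with z is arccos(4/√20) ≈ 26.57°.

θ_min ≈ 26.57°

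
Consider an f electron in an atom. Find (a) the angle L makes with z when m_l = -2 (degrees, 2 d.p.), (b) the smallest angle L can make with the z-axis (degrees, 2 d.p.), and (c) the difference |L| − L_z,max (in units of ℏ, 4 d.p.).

For an f orbital, l = 3.
For m_l = -2: cos θ = -2/√12, θ ≈ 125.26°.
cos θ_min = 3/√12, so θ_min ≈ 30.00°.
|L| − L_z,max = (2√3 − 3)ℏ ≈ 0.4641ℏ.

θ(m_l=-2) ≈ 125.26°; θ_min ≈ 30.00°; |L|−L_z,max ≈ 0.4641ℏ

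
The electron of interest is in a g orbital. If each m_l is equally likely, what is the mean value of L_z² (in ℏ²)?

⟨L_z²⟩ = 6.667 ℏ²

For a g orbital, l = 4.
m_l runs from −4 to 4, i.e. {-4, -3, -2, -1, 0, 1, 2, 3, 4}.
Average of L_z² over 9 states: 60/9 ℏ² = 6.667 ℏ².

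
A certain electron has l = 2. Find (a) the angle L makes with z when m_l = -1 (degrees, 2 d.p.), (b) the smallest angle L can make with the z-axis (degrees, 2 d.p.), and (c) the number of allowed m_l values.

θ(m_l=-1) ≈ 114.09°; θ_min ≈ 35.26°; 5 values

For m_l = -1: cos θ = -1/√6, θ ≈ 114.09°.
cos θ_min = 2/√6, so θ_min ≈ 35.26°.
There are 2l+1 = 5 values of m_l.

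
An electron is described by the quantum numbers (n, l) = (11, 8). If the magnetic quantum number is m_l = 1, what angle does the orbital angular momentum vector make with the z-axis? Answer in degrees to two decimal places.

θ ≈ 83.23°

|L|² = l(l+1)ℏ² = 72ℏ², so |L| = 6√2 ℏ.
L_z = m_l ℏ = 1ℏ.
cos θ = L_z/|L| = 1/√72, so θ ≈ 83.23°.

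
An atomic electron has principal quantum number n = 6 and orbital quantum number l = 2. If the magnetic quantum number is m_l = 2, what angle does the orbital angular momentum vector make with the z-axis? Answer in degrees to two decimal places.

θ ≈ 35.26°

|L|² = l(l+1)ℏ² = 6ℏ², so |L| = √6 ℏ.
L_z = m_l ℏ = 2ℏ.
cos θ = L_z/|L| = 2/√6, so θ ≈ 35.26°.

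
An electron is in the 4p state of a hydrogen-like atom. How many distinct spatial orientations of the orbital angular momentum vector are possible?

The 4p subshell has l = 1.
The number of m_l values is 2l + 1 = 2·1 + 1 = 3.

3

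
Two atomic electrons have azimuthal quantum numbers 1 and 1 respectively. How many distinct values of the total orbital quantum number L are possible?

The total orbital quantum number L ranges from |l₁ − l₂| to l₁ + l₂ in integer steps.
Allowed values: L = 0, 1, 2.
That is 3 values.

3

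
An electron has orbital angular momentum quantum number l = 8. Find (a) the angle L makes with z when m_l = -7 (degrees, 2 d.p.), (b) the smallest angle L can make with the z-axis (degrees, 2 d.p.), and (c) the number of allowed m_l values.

For m_l = -7: cos θ = -7/√72, θ ≈ 145.58°.
cos θ_min = 8/√72, so θ_min ≈ 19.47°.
There are 2l+1 = 17 values of m_l.

θ(m_l=-7) ≈ 145.58°; θ_min ≈ 19.47°; 17 values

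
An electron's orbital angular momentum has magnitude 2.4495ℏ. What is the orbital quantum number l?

l = 2

Since |L|² = l(l+1)ℏ², l(l+1) = 6.
The positive root is l = 2.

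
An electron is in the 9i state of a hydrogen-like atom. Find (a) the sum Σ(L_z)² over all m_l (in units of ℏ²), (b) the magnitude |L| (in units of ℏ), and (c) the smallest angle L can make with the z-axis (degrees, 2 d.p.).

Σ(L_z)² = 182 ℏ²; |L| = √42 ℏ ≈ 6.481ℏ; θ_min ≈ 22.21°

The 9i subshell has l = 6.
Σ m_l² = 182, so Σ(L_z)² = 182 ℏ².
|L| = ℏ√(6·7) = √42 ℏ ≈ 6.481ℏ.
cos θ_min = 6/√42, so θ_min ≈ 22.21°.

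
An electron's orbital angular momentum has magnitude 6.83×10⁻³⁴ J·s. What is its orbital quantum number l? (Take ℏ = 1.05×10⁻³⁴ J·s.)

l = 6

In units of ℏ, |L| ≈ 6.505.
(|L|/ℏ)² = l(l+1) ≈ 42.31 ⇒ l = 6.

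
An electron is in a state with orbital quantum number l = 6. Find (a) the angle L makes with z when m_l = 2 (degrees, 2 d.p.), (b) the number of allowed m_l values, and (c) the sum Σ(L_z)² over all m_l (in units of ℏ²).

θ(m_l=2) ≈ 72.02°; 13 values; Σ(L_z)² = 182 ℏ²

For m_l = 2: cos θ = 2/√42, θ ≈ 72.02°.
There are 2l+1 = 13 values of m_l.
Σ m_l² = 182, so Σ(L_z)² = 182 ℏ².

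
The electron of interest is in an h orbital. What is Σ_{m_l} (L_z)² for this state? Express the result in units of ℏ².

An h state has l = 5.
m_l runs from −5 to 5, i.e. {-5, -4, -3, -2, -1, 0, 1, 2, 3, 4, 5}.
Summing m² from −5 to 5: Σ m_l² = 110.

Σ(L_z)² = 110 ℏ²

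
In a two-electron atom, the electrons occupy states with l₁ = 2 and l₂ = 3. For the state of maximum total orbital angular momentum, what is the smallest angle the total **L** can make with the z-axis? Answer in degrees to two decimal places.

Angular momentum addition gives L = |l₁ − l₂|, …, l₁ + l₂.
So L can be 1, 2, 3, 4, 5.
The maximum is L = 5, with |L_tot| = ℏ√(5·6) = √30 ℏ.
The minimum angle with z is arccos(5/√30) ≈ 24.09°.

θ_min ≈ 24.09°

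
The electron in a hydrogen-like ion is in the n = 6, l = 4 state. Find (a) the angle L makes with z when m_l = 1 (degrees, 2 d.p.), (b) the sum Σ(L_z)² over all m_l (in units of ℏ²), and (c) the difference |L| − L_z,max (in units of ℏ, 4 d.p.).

θ(m_l=1) ≈ 77.08°; Σ(L_z)² = 60 ℏ²; |L|−L_z,max ≈ 0.4721ℏ

For m_l = 1: cos θ = 1/√20, θ ≈ 77.08°.
Σ m_l² = 60, so Σ(L_z)² = 60 ℏ².
|L| − L_z,max = (2√5 − 4)ℏ ≈ 0.4721ℏ.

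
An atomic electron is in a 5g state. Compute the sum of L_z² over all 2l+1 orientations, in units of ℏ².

For 5g, l = 4.
m_l ∈ {-4, -3, -2, -1, 0, 1, 2, 3, 4}.
Σ m_l² = l(l+1)(2l+1)/3 = 4·5·9/3 = 60.

Σ(L_z)² = 60 ℏ²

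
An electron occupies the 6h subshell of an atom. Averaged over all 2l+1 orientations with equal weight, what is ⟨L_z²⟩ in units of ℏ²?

For 6h, l = 5.
m_l runs from −5 to 5, i.e. {-5, -4, -3, -2, -1, 0, 1, 2, 3, 4, 5}.
Average of L_z² over 11 states: 110/11 ℏ² = 10 ℏ².

⟨L_z²⟩ = 10 ℏ²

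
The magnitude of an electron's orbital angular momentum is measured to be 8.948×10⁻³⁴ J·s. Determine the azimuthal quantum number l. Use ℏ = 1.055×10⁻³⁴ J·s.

Dividing by ℏ: |L|/ℏ ≈ 8.482.
Set l(l+1) = 71.94; the integer solution is l = 8.

l = 8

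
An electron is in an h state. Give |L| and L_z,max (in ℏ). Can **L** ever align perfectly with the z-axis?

An h state has l = 5.
|L| = √30 ℏ ≈ 5.4772ℏ, while L_z,max = lℏ = 5ℏ.
Since |L| > L_z,max, the vector can never point exactly along z; the closest it comes is θ_min = arccos(5/√30) ≈ 24.1°.

No: L_z,max = 5ℏ < |L| = √30 ℏ ≈ 5.477ℏ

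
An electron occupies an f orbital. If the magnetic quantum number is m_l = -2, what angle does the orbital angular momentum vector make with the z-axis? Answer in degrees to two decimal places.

θ ≈ 125.26°

F corresponds to l = 3.
|L| = √(l(l+1)) ℏ = 2√3 ℏ.
L_z = m_l ℏ = −2ℏ.
cos θ = L_z/|L| = -2/√12, so θ ≈ 125.26°.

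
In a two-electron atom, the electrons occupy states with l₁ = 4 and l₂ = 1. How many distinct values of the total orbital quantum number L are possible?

By the triangle rule, |l₁ − l₂| ≤ L ≤ l₁ + l₂.
So L can be 3, 4, 5.
That is 3 values.

3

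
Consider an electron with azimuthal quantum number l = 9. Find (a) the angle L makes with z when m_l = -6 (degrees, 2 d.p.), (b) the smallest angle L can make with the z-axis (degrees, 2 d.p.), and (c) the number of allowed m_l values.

For m_l = -6: cos θ = -6/√90, θ ≈ 129.23°.
cos θ_min = 9/√90, so θ_min ≈ 18.43°.
There are 2l+1 = 19 values of m_l.

θ(m_l=-6) ≈ 129.23°; θ_min ≈ 18.43°; 19 values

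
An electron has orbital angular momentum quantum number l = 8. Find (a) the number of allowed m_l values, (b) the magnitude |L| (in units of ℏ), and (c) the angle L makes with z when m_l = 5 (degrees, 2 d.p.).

There are 2l+1 = 17 values of m_l.
|L| = ℏ√(8·9) = 6√2 ℏ ≈ 8.485ℏ.
For m_l = 5: cos θ = 5/√72, θ ≈ 53.90°.

17 values; |L| = 6√2 ℏ ≈ 8.485ℏ; θ(m_l=5) ≈ 53.90°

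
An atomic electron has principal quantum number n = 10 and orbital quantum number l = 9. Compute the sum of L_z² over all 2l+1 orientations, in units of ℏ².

m_l ∈ {-9, -8, -7, -6, -5, -4, -3, -2, -1, 0, 1, 2, 3, 4, 5, 6, 7, 8, 9}.
Σ m_l² = 2·(1 + 4 + 9 + 16 + 25 + 36 + 49 + 64 + 81) = 570.

Σ(L_z)² = 570 ℏ²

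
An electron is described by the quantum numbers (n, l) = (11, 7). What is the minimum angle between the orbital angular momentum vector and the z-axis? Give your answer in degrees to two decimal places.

|L| = ℏ√(l(l+1)) = 2√14 ℏ.
The smallest angle corresponds to the largest L_z, i.e. m_l = l = 7, giving L_z = 7ℏ.
cos θ_min = 7/√56, so θ_min ≈ 20.70°.

θ_min ≈ 20.70°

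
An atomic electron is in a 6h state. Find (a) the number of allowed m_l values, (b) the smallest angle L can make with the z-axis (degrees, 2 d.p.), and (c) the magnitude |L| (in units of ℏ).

For 6h, l = 5.
There are 2l+1 = 11 values of m_l.
cos θ_min = 5/√30, so θ_min ≈ 24.09°.
|L| = ℏ√(5·6) = √30 ℏ ≈ 5.477ℏ.

11 values; θ_min ≈ 24.09°; |L| = √30 ℏ ≈ 5.477ℏ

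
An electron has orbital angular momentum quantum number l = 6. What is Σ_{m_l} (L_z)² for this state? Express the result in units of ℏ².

Σ(L_z)² = 182 ℏ²

m_l runs from −6 to 6, i.e. {-6, -5, -4, -3, -2, -1, 0, 1, 2, 3, 4, 5, 6}.
Σ m_l² = 2·(1 + 4 + 9 + 16 + 25 + 36) = 182.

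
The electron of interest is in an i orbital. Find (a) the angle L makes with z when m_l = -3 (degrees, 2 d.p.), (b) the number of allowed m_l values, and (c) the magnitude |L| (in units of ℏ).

θ(m_l=-3) ≈ 117.58°; 13 values; |L| = √42 ℏ ≈ 6.481ℏ

The letter i corresponds to l = 6.
For m_l = -3: cos θ = -3/√42, θ ≈ 117.58°.
There are 2l+1 = 13 values of m_l.
|L| = ℏ√(6·7) = √42 ℏ ≈ 6.481ℏ.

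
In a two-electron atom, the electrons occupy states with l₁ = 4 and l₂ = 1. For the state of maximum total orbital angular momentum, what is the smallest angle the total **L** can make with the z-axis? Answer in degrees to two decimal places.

θ_min ≈ 24.09°

L runs from |4 − 1| = 3 to 4 + 1 = 5.
So L can be 3, 4, 5.
The maximum is L = 5, with |L_tot| = ℏ√(5·6) = √30 ℏ.
The minimum angle with z is arccos(5/√30) ≈ 24.09°.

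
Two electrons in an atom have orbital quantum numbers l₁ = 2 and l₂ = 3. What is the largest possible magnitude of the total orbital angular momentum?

|L_tot|_max = √30 ℏ ≈ 5.477ℏ

The total orbital quantum number L ranges from |l₁ − l₂| to l₁ + l₂ in integer steps.
L ∈ {1, 2, 3, 4, 5}.
The largest magnitude corresponds to L = 5: |L_tot| = ℏ√(5·6) = √30 ℏ.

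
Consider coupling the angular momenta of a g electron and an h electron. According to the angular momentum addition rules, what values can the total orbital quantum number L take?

L = 1, 2, 3, 4, 5, 6, 7, 8, 9

L runs from |4 − 5| = 1 to 4 + 5 = 9.
So L can be 1, 2, 3, 4, 5, 6, 7, 8, 9.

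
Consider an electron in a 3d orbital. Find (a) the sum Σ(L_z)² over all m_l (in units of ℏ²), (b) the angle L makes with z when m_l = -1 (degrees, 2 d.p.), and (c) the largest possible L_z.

3d means n = 3, l = 2.
Σ m_l² = 10, so Σ(L_z)² = 10 ℏ².
For m_l = -1: cos θ = -1/√6, θ ≈ 114.09°.
L_z,max = lℏ = 2ℏ.

Σ(L_z)² = 10 ℏ²; θ(m_l=-1) ≈ 114.09°; L_z,max = 2ℏ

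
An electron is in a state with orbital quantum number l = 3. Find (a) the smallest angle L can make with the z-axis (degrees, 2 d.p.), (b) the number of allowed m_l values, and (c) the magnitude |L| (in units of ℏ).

θ_min ≈ 30.00°; 7 values; |L| = 2√3 ℏ ≈ 3.464ℏ

cos θ_min = 3/√12, so θ_min ≈ 30.00°.
There are 2l+1 = 7 values of m_l.
|L| = ℏ√(3·4) = 2√3 ℏ ≈ 3.464ℏ.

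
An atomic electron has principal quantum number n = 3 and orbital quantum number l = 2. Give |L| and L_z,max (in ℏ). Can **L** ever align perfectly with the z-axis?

No: L_z,max = 2ℏ < |L| = √6 ℏ ≈ 2.449ℏ

|L| = √6 ℏ ≈ 2.4495ℏ, while L_z,max = lℏ = 2ℏ.
Since |L| > L_z,max, the vector can never point exactly along z; the closest it comes is θ_min = arccos(2/√6) ≈ 35.3°.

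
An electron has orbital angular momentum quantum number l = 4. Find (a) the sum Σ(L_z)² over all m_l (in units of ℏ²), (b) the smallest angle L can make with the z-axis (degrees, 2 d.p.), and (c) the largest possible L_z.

Σ(L_z)² = 60 ℏ²; θ_min ≈ 26.57°; L_z,max = 4ℏ

Σ m_l² = 60, so Σ(L_z)² = 60 ℏ².
cos θ_min = 4/√20, so θ_min ≈ 26.57°.
L_z,max = lℏ = 4ℏ.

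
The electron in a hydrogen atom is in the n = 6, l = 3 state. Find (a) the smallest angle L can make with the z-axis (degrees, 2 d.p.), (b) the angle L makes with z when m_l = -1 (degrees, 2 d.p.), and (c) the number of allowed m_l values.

cos θ_min = 3/√12, so θ_min ≈ 30.00°.
For m_l = -1: cos θ = -1/√12, θ ≈ 106.78°.
There are 2l+1 = 7 values of m_l.

θ_min ≈ 30.00°; θ(m_l=-1) ≈ 106.78°; 7 values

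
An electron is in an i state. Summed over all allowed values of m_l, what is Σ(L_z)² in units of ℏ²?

For an i orbital, l = 6.
m_l runs from −6 to 6, i.e. {-6, -5, -4, -3, -2, -1, 0, 1, 2, 3, 4, 5, 6}.
Σ m_l² = 2·(1 + 4 + 9 + 16 + 25 + 36) = 182.

Σ(L_z)² = 182 ℏ²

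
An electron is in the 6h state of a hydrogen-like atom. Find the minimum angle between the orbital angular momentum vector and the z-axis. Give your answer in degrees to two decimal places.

For 6h, l = 5.
|L| = √(l(l+1)) ℏ = √30 ℏ.
The smallest angle corresponds to the largest L_z, i.e. m_l = l = 5, giving L_z = 5ℏ.
cos θ_min = 5/√30, so θ_min ≈ 24.09°.

θ_min ≈ 24.09°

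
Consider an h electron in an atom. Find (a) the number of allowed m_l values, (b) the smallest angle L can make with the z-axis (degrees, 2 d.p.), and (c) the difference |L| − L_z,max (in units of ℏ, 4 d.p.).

The letter h corresponds to l = 5.
There are 2l+1 = 11 values of m_l.
cos θ_min = 5/√30, so θ_min ≈ 24.09°.
|L| − L_z,max = (√30 − 5)ℏ ≈ 0.4772ℏ.

11 values; θ_min ≈ 24.09°; |L|−L_z,max ≈ 0.4772ℏ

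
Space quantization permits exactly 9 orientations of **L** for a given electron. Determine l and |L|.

2l + 1 = 9 ⇒ l = 4.
Then |L| = √(l(l+1)) ℏ = 2√5 ℏ.

l = 4, |L| = 2√5 ℏ ≈ 4.472ℏ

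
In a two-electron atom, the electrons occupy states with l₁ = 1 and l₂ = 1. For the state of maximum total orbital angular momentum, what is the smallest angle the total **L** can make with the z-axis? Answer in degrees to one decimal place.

θ_min ≈ 35.3°

By the triangle rule, |l₁ − l₂| ≤ L ≤ l₁ + l₂.
L ∈ {0, 1, 2}.
The maximum is L = 2, with |L_tot| = ℏ√(2·3) = √6 ℏ.
The minimum angle with z is arccos(2/√6) ≈ 35.3°.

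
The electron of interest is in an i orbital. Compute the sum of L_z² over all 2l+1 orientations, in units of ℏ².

For an i orbital, l = 6.
The allowed m_l values are -6, -5, -4, -3, -2, -1, 0, 1, 2, 3, 4, 5, 6.
Σ m_l² = 2·(1 + 4 + 9 + 16 + 25 + 36) = 182.

Σ(L_z)² = 182 ℏ²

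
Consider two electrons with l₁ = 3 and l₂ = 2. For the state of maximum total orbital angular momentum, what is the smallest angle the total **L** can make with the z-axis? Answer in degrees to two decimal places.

θ_min ≈ 24.09°

By the triangle rule, |l₁ − l₂| ≤ L ≤ l₁ + l₂.
L ∈ {1, 2, 3, 4, 5}.
The maximum is L = 5, with |L_tot| = ℏ√(5·6) = √30 ℏ.
The minimum angle with z is arccos(5/√30) ≈ 24.09°.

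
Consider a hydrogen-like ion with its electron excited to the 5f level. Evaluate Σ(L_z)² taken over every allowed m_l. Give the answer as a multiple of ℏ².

Σ(L_z)² = 28 ℏ²

The 5f level has l = 3.
m_l ∈ {-3, -2, -1, 0, 1, 2, 3}.
Σ m_l² = 2·(1 + 4 + 9) = 28.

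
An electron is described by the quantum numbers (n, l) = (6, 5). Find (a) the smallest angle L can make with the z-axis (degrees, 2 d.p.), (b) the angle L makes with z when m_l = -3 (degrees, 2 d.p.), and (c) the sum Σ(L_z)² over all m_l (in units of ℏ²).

θ_min ≈ 24.09°; θ(m_l=-3) ≈ 123.21°; Σ(L_z)² = 110 ℏ²

cos θ_min = 5/√30, so θ_min ≈ 24.09°.
For m_l = -3: cos θ = -3/√30, θ ≈ 123.21°.
Σ m_l² = 110, so Σ(L_z)² = 110 ℏ².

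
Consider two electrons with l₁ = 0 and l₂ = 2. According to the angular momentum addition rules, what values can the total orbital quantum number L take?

L = 2

The total orbital quantum number L ranges from |l₁ − l₂| to l₁ + l₂ in integer steps.
L ∈ {2}.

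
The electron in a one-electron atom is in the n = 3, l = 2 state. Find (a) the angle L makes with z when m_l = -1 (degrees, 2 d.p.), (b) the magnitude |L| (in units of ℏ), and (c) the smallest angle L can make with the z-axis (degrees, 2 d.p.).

θ(m_l=-1) ≈ 114.09°; |L| = √6 ℏ ≈ 2.449ℏ; θ_min ≈ 35.26°

For m_l = -1: cos θ = -1/√6, θ ≈ 114.09°.
|L| = ℏ√(2·3) = √6 ℏ ≈ 2.449ℏ.
cos θ_min = 2/√6, so θ_min ≈ 35.26°.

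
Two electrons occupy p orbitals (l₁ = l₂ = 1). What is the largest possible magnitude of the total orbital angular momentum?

|L_tot|_max = √6 ℏ ≈ 2.449ℏ

L runs from |1 − 1| = 0 to 1 + 1 = 2.
So L can be 0, 1, 2.
The largest magnitude corresponds to L = 2: |L_tot| = ℏ√(2·3) = √6 ℏ.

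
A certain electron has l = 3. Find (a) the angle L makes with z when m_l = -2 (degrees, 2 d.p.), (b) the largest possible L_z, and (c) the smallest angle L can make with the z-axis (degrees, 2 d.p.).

θ(m_l=-2) ≈ 125.26°; L_z,max = 3ℏ; θ_min ≈ 30.00°

For m_l = -2: cos θ = -2/√12, θ ≈ 125.26°.
L_z,max = lℏ = 3ℏ.
cos θ_min = 3/√12, so θ_min ≈ 30.00°.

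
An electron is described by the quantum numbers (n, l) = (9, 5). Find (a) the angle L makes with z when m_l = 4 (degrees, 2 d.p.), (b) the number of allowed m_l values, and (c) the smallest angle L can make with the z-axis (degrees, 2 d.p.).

θ(m_l=4) ≈ 43.09°; 11 values; θ_min ≈ 24.09°

For m_l = 4: cos θ = 4/√30, θ ≈ 43.09°.
There are 2l+1 = 11 values of m_l.
cos θ_min = 5/√30, so θ_min ≈ 24.09°.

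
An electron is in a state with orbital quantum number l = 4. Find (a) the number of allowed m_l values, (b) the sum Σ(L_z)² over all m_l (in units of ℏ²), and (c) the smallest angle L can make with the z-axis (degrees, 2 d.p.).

There are 2l+1 = 9 values of m_l.
Σ m_l² = 60, so Σ(L_z)² = 60 ℏ².
cos θ_min = 4/√20, so θ_min ≈ 26.57°.

9 values; Σ(L_z)² = 60 ℏ²; θ_min ≈ 26.57°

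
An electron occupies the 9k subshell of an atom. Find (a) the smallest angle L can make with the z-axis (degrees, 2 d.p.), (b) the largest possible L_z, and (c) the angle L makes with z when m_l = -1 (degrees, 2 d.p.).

θ_min ≈ 20.70°; L_z,max = 7ℏ; θ(m_l=-1) ≈ 97.68°

The 9k subshell has l = 7.
cos θ_min = 7/√56, so θ_min ≈ 20.70°.
L_z,max = lℏ = 7ℏ.
For m_l = -1: cos θ = -1/√56, θ ≈ 97.68°.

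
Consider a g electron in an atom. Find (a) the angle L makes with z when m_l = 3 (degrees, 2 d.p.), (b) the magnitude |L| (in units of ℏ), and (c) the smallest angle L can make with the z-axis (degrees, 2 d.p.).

For a g orbital, l = 4.
For m_l = 3: cos θ = 3/√20, θ ≈ 47.87°.
|L| = ℏ√(4·5) = 2√5 ℏ ≈ 4.472ℏ.
cos θ_min = 4/√20, so θ_min ≈ 26.57°.

θ(m_l=3) ≈ 47.87°; |L| = 2√5 ℏ ≈ 4.472ℏ; θ_min ≈ 26.57°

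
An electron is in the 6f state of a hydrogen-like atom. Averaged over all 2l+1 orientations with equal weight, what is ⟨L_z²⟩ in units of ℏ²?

⟨L_z²⟩ = 4 ℏ²

The 6f subshell has l = 3.
The allowed m_l values are -3, -2, -1, 0, 1, 2, 3.
Average of L_z² over 7 states: 28/7 ℏ² = 4 ℏ².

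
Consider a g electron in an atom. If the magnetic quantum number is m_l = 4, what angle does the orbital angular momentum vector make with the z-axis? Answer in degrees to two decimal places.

For a g orbital, l = 4.
|L| = √(l(l+1)) ℏ = 2√5 ℏ.
L_z = m_l ℏ = 4ℏ.
cos θ = L_z/|L| = 4/√20, so θ ≈ 26.57°.

θ ≈ 26.57°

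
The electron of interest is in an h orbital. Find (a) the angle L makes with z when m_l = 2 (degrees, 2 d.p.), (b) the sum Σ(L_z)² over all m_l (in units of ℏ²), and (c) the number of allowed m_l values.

The letter h corresponds to l = 5.
For m_l = 2: cos θ = 2/√30, θ ≈ 68.58°.
Σ m_l² = 110, so Σ(L_z)² = 110 ℏ².
There are 2l+1 = 11 values of m_l.

θ(m_l=2) ≈ 68.58°; Σ(L_z)² = 110 ℏ²; 11 values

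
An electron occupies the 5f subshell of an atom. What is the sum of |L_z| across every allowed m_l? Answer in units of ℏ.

Σ|L_z| = 12 ℏ

For 5f, l = 3.
m_l ∈ {-3, -2, -1, 0, 1, 2, 3}.
Σ|m_l| = l(l+1) = 12.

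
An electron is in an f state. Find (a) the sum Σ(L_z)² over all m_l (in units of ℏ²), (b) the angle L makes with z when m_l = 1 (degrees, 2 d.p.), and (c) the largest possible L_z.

Σ(L_z)² = 28 ℏ²; θ(m_l=1) ≈ 73.22°; L_z,max = 3ℏ

The letter f corresponds to l = 3.
Σ m_l² = 28, so Σ(L_z)² = 28 ℏ².
For m_l = 1: cos θ = 1/√12, θ ≈ 73.22°.
L_z,max = lℏ = 3ℏ.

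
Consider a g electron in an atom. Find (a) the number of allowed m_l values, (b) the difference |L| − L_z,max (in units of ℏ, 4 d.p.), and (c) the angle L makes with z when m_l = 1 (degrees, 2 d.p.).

9 values; |L|−L_z,max ≈ 0.4721ℏ; θ(m_l=1) ≈ 77.08°

For a g orbital, l = 4.
There are 2l+1 = 9 values of m_l.
|L| − L_z,max = (2√5 − 4)ℏ ≈ 0.4721ℏ.
For m_l = 1: cos θ = 1/√20, θ ≈ 77.08°.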